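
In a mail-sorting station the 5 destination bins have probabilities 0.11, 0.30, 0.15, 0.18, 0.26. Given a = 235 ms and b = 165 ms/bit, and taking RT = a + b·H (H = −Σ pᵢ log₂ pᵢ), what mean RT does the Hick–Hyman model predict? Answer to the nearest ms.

H = 0.11·log₂(1/0.11) + 0.30·log₂(1/0.30) + 0.15·log₂(1/0.15) + 0.18·log₂(1/0.18) + 0.26·log₂(1/0.26) = 2.2325 bits.
RT = 235 + 165 × 2.2325 = 603.37 ms.

603 ms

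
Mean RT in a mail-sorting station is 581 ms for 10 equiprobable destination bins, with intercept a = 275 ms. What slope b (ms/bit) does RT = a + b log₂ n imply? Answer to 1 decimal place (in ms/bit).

92.1 ms/bit

b = (581 − 275) / log₂(10) = 306 / 3.3219 = 92.115 ms/bit.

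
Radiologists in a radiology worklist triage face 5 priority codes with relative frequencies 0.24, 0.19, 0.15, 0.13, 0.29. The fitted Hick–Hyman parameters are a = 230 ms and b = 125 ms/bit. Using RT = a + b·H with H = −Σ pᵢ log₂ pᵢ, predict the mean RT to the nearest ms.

Entropy contributions −pᵢ log₂ pᵢ: 0.4941, 0.4552, 0.4105, 0.3826, 0.5179; sum H = 2.2605 bits.
RT = a + bH = 230 + 125·2.2605 = 512.56 ms.

513 ms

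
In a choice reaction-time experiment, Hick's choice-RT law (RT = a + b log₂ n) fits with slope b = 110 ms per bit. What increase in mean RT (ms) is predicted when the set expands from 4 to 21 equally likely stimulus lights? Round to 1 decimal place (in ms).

263.2 ms

The intercept a cancels: ΔRT = b·(log₂ n₂ − log₂ n₁) = b·log₂(n₂/n₁).
log₂(21) − log₂(4) = 4.3923 − 2 = 2.3923.
ΔRT = 110 × 2.3923 = 263.155 ms.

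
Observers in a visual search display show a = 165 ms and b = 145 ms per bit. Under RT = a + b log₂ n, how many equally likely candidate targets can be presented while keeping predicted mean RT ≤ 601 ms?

145·log₂ n ≤ 601 − 165 = 436, giving log₂ n ≤ 3.0069 and n ≤ 8.038. The largest whole number is 8.

8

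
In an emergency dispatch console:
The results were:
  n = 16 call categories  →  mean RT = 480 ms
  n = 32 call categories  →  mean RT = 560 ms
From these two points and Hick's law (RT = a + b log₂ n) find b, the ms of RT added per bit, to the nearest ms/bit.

80 ms/bit

b = (RT₂ − RT₁)/(log₂ n₂ − log₂ n₁) = (560 − 480)/(5 − 4) = 80 ms/bit.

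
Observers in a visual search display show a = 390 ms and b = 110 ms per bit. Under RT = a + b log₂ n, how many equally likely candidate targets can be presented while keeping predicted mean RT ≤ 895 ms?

24

Information budget: (895 − 390)/110 = 4.5909 bits, so n ≤ 2^4.5909 = 24.099 → at most 24.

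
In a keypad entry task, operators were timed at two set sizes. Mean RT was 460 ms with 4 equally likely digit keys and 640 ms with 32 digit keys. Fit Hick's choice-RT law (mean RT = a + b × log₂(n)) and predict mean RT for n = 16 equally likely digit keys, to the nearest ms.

Fit slope and intercept:
  b = (640 − 460) / (log₂ 32 − log₂ 4) = 180 / (5 − 2) = 60 ms/bit
  a = 460 − 60 × 2 = 340 ms
Then RT(16) = 340 + 60 × log₂ 16 = 340 + 60 × 4 ≈ 580.000 ms.

580 ms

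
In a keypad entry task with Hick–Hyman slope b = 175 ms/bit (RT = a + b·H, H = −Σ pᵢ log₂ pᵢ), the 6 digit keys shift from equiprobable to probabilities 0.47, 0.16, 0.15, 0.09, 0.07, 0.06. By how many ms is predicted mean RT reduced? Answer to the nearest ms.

73 ms

The RT saving is b·ΔH. Equiprobable H₀ = log₂(6) = 2.5850 bits; with the given probabilities H = 2.1703 bits.
b·(H₀ − H) = 175 × (2.5850 − 2.1703) = 72.57 ms.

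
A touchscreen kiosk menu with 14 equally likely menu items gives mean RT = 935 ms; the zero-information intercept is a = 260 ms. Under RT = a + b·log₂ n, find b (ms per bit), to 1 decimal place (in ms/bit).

177.3 ms/bit

log₂(14) = 3.8074 bits.
b = (RT − a)/log₂ n = (935 − 260) / 3.8074 = 177.288 ms/bit.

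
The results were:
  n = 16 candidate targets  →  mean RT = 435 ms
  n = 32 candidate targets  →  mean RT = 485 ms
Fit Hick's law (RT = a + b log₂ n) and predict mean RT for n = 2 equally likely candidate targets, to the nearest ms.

285 ms

RT is linear in log₂ n, so two points fix the line:
  b = (485 − 435) / (log₂ 32 − log₂ 16) = 50 / (5 − 4) = 50 ms/bit
  a = 435 − 50 × 4 = 235 ms
Then RT(2) = 235 + 50 × log₂ 2 = 235 + 50 × 1 ≈ 285.000 ms.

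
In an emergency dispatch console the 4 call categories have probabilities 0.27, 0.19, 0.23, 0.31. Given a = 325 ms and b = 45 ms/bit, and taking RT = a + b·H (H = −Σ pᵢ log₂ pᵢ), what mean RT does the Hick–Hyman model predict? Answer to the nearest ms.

H = 0.27·log₂(1/0.27) + 0.19·log₂(1/0.19) + 0.23·log₂(1/0.23) + 0.31·log₂(1/0.31) = 1.9767 bits.
RT = 325 + 45 × 1.9767 = 413.95 ms.

414 ms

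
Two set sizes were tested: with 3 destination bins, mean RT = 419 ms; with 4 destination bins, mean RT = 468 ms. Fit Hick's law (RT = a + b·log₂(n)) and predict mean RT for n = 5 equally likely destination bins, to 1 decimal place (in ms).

RT is linear in log₂ n, so two points fix the line:
  b = (468 − 419) / (log₂ 4 − log₂ 3) = 49 / (2 − 1.5850) = 118.062 ms/bit
  a = 419 − 118.062 × 1.5850 = 231.877 ms
Then RT(5) = 231.877 + 118.062 × log₂ 5 = 231.877 + 118.062 × 2.3219 ≈ 506.007 ms.

506.0 ms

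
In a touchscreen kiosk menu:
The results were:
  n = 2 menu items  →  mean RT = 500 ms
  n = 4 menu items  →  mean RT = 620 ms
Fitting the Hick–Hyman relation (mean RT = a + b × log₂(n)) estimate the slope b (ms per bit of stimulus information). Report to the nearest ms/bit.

120 ms/bit

b = (RT₂ − RT₁)/(log₂ n₂ − log₂ n₁) = (620 − 500)/(2 − 1) = 120 ms/bit.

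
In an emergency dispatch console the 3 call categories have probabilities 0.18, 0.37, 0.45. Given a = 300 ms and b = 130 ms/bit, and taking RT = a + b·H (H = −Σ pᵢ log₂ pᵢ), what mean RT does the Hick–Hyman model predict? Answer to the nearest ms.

H = 0.18·log₂(1/0.18) + 0.37·log₂(1/0.37) + 0.45·log₂(1/0.45) = 1.4944 bits.
RT = 300 + 130 × 1.4944 = 494.28 ms.

494 ms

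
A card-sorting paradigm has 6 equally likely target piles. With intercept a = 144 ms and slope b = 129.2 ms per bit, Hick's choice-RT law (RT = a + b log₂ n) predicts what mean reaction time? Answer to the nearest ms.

478 ms

log₂(6) = 2.5850 bits, so RT = 144 + 129.2 × 2.5850 ≈ 477.977 ms.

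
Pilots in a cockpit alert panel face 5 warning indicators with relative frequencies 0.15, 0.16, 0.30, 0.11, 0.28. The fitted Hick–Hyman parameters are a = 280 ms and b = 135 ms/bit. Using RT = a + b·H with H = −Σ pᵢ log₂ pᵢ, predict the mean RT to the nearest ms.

580 ms

Entropy contributions −pᵢ log₂ pᵢ: 0.4105, 0.4230, 0.5211, 0.3503, 0.5142; sum H = 2.2192 bits.
RT = a + bH = 280 + 135·2.2192 = 579.59 ms.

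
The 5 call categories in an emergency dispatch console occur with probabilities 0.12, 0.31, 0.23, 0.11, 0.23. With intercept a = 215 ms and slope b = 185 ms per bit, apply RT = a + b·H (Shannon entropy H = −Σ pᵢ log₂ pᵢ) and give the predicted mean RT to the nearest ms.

H = 0.12·log₂(1/0.12) + 0.31·log₂(1/0.31) + 0.23·log₂(1/0.23) + 0.11·log₂(1/0.11) + 0.23·log₂(1/0.23) = 2.2165 bits.
RT = 215 + 185 × 2.2165 = 625.05 ms.

625 ms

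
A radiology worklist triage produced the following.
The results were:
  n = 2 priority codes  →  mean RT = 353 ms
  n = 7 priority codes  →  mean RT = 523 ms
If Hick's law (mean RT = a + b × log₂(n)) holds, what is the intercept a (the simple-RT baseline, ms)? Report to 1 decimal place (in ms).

258.9 ms

Slope: b = (523 − 353) / (log₂ 7 − log₂ 2) = 170/1.8074 = 94.060 ms/bit.
a = RT₁ − b·log₂ n₁ = 353 − 94.060 × 1 = 258.940 ms.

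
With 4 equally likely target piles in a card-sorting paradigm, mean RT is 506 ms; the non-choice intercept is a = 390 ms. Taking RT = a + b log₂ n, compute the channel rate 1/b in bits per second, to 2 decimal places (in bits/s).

17.24 bits/s

b = (506 − 390)/log₂ 4 = 116/2 = 58.000 ms per bit = 0.05800 s/bit; the reciprocal is 17.241 bits/s.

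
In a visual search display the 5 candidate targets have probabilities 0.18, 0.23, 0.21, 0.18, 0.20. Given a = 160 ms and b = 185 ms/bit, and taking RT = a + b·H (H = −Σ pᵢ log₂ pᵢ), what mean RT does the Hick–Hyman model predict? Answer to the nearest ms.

Entropy contributions −pᵢ log₂ pᵢ: 0.4453, 0.4877, 0.4728, 0.4453, 0.4644; sum H = 2.3155 bits.
RT = a + bH = 160 + 185·2.3155 = 588.37 ms.

588 ms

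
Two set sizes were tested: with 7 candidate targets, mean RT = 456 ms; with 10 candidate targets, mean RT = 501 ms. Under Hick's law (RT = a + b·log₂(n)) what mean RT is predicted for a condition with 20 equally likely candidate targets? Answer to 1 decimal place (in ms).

Solve the two-equation system in a and b:
  b = (501 − 456) / (log₂ 10 − log₂ 7) = 45 / (3.3219 − 2.8074) = 87.451 ms/bit
  a = 456 − 87.451 × 2.8074 = 210.494 ms
Then RT(20) = 210.494 + 87.451 × log₂ 20 = 210.494 + 87.451 × 4.3219 ≈ 588.451 ms.

588.5 ms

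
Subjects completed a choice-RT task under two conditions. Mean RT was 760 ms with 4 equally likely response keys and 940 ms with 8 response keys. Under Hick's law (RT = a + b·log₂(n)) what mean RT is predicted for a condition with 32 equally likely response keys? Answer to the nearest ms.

With log₂ n on the abscissa the relation is linear; from the two conditions:
  b = (940 − 760) / (log₂ 8 − log₂ 4) = 180 / (3 − 2) = 180 ms/bit
  a = 760 − 180 × 2 = 400 ms
Then RT(32) = 400 + 180 × log₂ 32 = 400 + 180 × 5 ≈ 1300.000 ms.

1300 ms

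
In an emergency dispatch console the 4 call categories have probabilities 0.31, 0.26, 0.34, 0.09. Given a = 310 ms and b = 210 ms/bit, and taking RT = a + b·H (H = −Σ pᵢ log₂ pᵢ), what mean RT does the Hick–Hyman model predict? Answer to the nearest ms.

H = 0.31·log₂(1/0.31) + 0.26·log₂(1/0.26) + 0.34·log₂(1/0.34) + 0.09·log₂(1/0.09) = 1.8709 bits.
RT = 310 + 210 × 1.8709 = 702.89 ms.

703 ms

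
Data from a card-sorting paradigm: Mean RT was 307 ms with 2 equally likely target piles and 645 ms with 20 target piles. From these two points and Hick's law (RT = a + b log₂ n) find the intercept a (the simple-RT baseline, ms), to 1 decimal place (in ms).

205.3 ms

The slope on a log₂ axis is (645 − 307) / (4.3219 − 1) = 101.748 ms/bit.
a = RT₁ − b·log₂ n₁ = 307 − 101.748 × 1 = 205.252 ms.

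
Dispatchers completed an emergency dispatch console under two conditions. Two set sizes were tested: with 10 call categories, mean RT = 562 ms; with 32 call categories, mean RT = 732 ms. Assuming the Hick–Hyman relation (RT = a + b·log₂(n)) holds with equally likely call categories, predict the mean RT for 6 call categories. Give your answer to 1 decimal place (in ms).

487.3 ms

Fit slope and intercept:
  b = (732 − 562) / (log₂ 32 − log₂ 10) = 170 / (5 − 3.3219) = 101.307 ms/bit
  a = 562 − 101.307 × 3.3219 = 225.466 ms
Then RT(6) = 225.466 + 101.307 × log₂ 6 = 225.466 + 101.307 × 2.5850 ≈ 487.340 ms.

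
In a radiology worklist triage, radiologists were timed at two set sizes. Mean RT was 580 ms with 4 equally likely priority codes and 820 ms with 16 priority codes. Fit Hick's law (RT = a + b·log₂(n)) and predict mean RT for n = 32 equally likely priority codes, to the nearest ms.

With log₂ n on the abscissa the relation is linear; from the two conditions:
  b = (820 − 580) / (log₂ 16 − log₂ 4) = 240 / (4 − 2) = 120 ms/bit
  a = 580 − 120 × 2 = 340 ms
Then RT(32) = 340 + 120 × log₂ 32 = 340 + 120 × 5 ≈ 940.000 ms.

940 ms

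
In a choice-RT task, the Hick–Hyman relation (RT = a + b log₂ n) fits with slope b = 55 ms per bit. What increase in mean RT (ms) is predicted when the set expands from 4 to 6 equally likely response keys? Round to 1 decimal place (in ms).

32.2 ms

ΔRT = (a + b log₂ n₂) − (a + b log₂ n₁) = b·(log₂ n₂ − log₂ n₁).
log₂(6) − log₂(4) = 2.5850 − 2 = 0.5850.
ΔRT = 55 × 0.5850 = 32.173 ms.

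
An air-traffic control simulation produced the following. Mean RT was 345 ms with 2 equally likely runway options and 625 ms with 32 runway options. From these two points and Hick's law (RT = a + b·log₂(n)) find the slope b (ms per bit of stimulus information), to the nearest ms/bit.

Slope: b = (625 − 345) / (log₂ 32 − log₂ 2) = 280/4.0000 = 70 ms/bit.

70 ms/bit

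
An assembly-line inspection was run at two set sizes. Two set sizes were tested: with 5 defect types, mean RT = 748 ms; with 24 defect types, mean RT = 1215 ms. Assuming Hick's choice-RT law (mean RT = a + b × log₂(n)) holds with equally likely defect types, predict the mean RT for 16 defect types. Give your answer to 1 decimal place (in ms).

1094.3 ms

Fit slope and intercept:
  b = (1215 − 748) / (log₂ 24 − log₂ 5) = 467 / (4.5850 − 2.3219) = 206.360 ms/bit
  a = 748 − 206.360 × 2.3219 = 268.847 ms
Then RT(16) = 268.847 + 206.360 × log₂ 16 = 268.847 + 206.360 × 4 ≈ 1094.287 ms.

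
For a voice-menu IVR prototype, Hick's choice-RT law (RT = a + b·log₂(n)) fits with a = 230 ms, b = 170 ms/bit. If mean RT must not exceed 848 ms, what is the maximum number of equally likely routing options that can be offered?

12

Information budget: (848 − 230)/170 = 3.6353 bits, so n ≤ 2^3.6353 = 12.426 → at most 12.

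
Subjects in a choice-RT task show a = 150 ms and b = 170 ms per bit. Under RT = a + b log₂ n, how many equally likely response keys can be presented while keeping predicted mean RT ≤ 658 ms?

7

Set 150 + 170·log₂ n ≤ 658 → log₂ n ≤ (658 − 150)/170 = 2.9882.
So n ≤ 2^2.9882 = 7.935; the largest integer n is 7.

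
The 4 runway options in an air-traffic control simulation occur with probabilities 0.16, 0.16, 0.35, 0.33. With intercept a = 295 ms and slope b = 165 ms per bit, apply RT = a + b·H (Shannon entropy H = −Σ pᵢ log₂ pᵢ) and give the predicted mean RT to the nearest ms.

609 ms

H = 0.16·log₂(1/0.16) + 0.16·log₂(1/0.16) + 0.35·log₂(1/0.35) + 0.33·log₂(1/0.33) = 1.9040 bits.
RT = 295 + 165 × 1.9040 = 609.15 ms.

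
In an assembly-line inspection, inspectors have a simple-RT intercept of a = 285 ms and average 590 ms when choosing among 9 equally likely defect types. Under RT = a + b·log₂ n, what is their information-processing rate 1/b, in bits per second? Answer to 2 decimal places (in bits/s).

10.39 bits/s

Choice component = 590 − 285 = 305 ms over log₂(9) = 3.1699 bits.
b = 305 / 3.1699 = 96.217 ms/bit, so 1/b = 10.393 bits/s.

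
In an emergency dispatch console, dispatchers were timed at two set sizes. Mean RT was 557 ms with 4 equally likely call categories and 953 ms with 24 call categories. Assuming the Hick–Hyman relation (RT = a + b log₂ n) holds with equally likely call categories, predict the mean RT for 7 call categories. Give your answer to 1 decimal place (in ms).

680.7 ms

Solve the two-equation system in a and b:
  b = (953 − 557) / (log₂ 24 − log₂ 4) = 396 / (4.5850 − 2) = 153.194 ms/bit
  a = 557 − 153.194 × 2 = 250.613 ms
Then RT(7) = 250.613 + 153.194 × log₂ 7 = 250.613 + 153.194 × 2.8074 ≈ 680.682 ms.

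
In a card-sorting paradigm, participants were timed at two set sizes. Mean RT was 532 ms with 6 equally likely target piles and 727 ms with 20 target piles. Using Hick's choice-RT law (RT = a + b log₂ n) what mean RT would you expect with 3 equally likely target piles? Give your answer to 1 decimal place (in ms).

419.7 ms

With log₂ n on the abscissa the relation is linear; from the two conditions:
  b = (727 − 532) / (log₂ 20 − log₂ 6) = 195 / (4.3219 − 2.5850) = 112.265 ms/bit
  a = 532 − 112.265 × 2.5850 = 241.800 ms
Then RT(3) = 241.800 + 112.265 × log₂ 3 = 241.800 + 112.265 × 1.5850 ≈ 419.735 ms.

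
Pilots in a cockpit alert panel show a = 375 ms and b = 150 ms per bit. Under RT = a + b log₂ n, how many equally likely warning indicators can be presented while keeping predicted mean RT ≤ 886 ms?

Set 375 + 150·log₂ n ≤ 886 → log₂ n ≤ (886 − 375)/150 = 3.4067.
So n ≤ 2^3.4067 = 10.605; the largest integer n is 10.

10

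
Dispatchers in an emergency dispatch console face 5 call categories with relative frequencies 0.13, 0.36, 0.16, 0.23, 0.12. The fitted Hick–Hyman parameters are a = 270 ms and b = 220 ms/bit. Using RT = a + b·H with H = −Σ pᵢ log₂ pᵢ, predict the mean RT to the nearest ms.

752 ms

Entropy contributions −pᵢ log₂ pᵢ: 0.3826, 0.5306, 0.4230, 0.4877, 0.3671; sum H = 2.1910 bits.
RT = a + bH = 270 + 220·2.1910 = 752.02 ms.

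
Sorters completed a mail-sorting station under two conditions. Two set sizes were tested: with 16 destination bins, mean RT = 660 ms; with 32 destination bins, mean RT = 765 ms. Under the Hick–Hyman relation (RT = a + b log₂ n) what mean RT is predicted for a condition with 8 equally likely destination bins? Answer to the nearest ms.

555 ms

Fit slope and intercept:
  b = (765 − 660) / (log₂ 32 − log₂ 16) = 105 / (5 − 4) = 105 ms/bit
  a = 660 − 105 × 4 = 240 ms
Then RT(8) = 240 + 105 × log₂ 8 = 240 + 105 × 3 ≈ 555.000 ms.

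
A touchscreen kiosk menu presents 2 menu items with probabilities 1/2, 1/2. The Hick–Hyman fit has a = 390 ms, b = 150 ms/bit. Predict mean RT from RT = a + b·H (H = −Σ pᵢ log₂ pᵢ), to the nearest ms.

Each term −pᵢ log₂ pᵢ: 0.5·1 + 0.5·1; summed, H = 1.000 bits.
Mean RT = a + bH = 390 + 150·1.000 = 540.00 ms.

540 ms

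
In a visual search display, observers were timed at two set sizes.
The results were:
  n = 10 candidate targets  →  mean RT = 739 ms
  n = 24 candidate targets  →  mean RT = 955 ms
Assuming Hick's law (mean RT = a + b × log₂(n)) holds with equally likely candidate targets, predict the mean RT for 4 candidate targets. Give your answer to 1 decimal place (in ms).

512.9 ms

RT is linear in log₂ n, so two points fix the line:
  b = (955 − 739) / (log₂ 24 − log₂ 10) = 216 / (4.5850 − 3.3219) = 171.017 ms/bit
  a = 739 − 171.017 × 3.3219 = 170.895 ms
Then RT(4) = 170.895 + 171.017 × log₂ 4 = 170.895 + 171.017 × 2 ≈ 512.928 ms.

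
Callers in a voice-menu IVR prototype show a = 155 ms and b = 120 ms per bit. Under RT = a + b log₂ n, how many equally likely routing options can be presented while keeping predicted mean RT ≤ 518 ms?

8

Set 155 + 120·log₂ n ≤ 518 → log₂ n ≤ (518 − 155)/120 = 3.0250.
So n ≤ 2^3.0250 = 8.140; the largest integer n is 8.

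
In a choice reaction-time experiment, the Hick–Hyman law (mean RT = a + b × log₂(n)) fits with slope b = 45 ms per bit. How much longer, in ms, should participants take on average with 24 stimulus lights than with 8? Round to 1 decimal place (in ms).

71.3 ms

Only the slope matters, since a is common to both: ΔRT = b·log₂(n₂/n₁).
log₂(24) − log₂(8) = 4.5850 − 3 = 1.5850.
ΔRT = 45 × 1.5850 = 71.323 ms.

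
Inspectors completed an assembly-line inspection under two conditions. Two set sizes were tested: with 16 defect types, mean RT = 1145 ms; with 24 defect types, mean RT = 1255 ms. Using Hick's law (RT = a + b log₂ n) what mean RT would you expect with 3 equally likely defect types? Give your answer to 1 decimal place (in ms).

With log₂ n on the abscissa the relation is linear; from the two conditions:
  b = (1255 − 1145) / (log₂ 24 − log₂ 16) = 110 / (4.5850 − 4) = 188.046 ms/bit
  a = 1145 − 188.046 × 4 = 392.815 ms
Then RT(3) = 392.815 + 188.046 × log₂ 3 = 392.815 + 188.046 × 1.5850 ≈ 690.861 ms.

690.9 ms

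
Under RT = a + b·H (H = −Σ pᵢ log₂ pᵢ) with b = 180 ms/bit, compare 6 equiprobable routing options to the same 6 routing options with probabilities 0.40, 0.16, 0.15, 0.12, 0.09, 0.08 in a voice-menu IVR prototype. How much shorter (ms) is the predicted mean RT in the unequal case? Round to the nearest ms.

Equiprobable entropy H₀ = log₂ 6 = 2.5850 bits.
Skewed entropy H = −Σ pᵢ log₂ pᵢ = 2.3336 bits.
ΔRT = b·(H₀ − H) = 180 × 0.2514 = 45.25 ms.

45 ms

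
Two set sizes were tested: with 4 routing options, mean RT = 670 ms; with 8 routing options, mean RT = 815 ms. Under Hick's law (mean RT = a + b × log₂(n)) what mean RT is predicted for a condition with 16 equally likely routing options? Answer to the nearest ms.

With log₂ n on the abscissa the relation is linear; from the two conditions:
  b = (815 − 670) / (log₂ 8 − log₂ 4) = 145 / (3 − 2) = 145 ms/bit
  a = 670 − 145 × 2 = 380 ms
Then RT(16) = 380 + 145 × log₂ 16 = 380 + 145 × 4 ≈ 960.000 ms.

960 ms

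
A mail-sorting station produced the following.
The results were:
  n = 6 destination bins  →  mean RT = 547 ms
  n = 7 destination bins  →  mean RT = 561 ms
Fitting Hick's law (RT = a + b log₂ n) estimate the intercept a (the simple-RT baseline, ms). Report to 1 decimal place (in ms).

b = (RT₂ − RT₁)/(log₂ n₂ − log₂ n₁) = (561 − 547)/(2.8074 − 2.5850) = 62.952 ms/bit.
a = RT₁ − b·log₂ n₁ = 547 − 62.952 × 2.5850 = 384.272 ms.

384.3 ms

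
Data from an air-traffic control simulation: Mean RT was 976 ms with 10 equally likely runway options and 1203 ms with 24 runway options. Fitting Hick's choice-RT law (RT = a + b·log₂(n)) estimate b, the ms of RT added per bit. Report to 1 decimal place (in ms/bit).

Slope: b = (1203 − 976) / (log₂ 24 − log₂ 10) = 227/1.2630 = 179.726 ms/bit.

179.7 ms/bit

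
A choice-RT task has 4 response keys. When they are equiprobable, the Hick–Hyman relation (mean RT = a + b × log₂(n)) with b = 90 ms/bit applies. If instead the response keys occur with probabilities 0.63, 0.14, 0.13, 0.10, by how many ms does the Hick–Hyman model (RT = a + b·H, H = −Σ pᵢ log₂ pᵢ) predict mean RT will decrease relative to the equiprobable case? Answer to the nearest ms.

Equiprobable entropy H₀ = log₂ 4 = 2.0000 bits.
Skewed entropy H = −Σ pᵢ log₂ pᵢ = 1.5319 bits.
ΔRT = b·(H₀ − H) = 90 × 0.4681 = 42.13 ms.

42 ms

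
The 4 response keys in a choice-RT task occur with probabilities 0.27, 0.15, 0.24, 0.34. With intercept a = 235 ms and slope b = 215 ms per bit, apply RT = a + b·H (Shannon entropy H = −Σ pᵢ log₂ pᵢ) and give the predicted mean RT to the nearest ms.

H = 0.27·log₂(1/0.27) + 0.15·log₂(1/0.15) + 0.24·log₂(1/0.24) + 0.34·log₂(1/0.34) = 1.9439 bits.
RT = 235 + 215 × 1.9439 = 652.93 ms.

653 ms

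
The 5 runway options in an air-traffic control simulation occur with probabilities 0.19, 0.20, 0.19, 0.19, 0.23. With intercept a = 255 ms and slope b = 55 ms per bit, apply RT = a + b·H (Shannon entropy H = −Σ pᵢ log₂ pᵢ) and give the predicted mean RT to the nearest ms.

H = 0.19·log₂(1/0.19) + 0.20·log₂(1/0.20) + 0.19·log₂(1/0.19) + 0.19·log₂(1/0.19) + 0.23·log₂(1/0.23) = 2.3177 bits.
RT = 255 + 55 × 2.3177 = 382.48 ms.

382 ms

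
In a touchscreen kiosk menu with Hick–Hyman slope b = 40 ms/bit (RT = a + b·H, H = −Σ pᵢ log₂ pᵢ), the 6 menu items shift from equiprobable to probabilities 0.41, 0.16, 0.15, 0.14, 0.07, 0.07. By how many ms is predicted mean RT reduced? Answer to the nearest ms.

The RT saving is b·ΔH. Equiprobable H₀ = log₂(6) = 2.5850 bits; with the given probabilities H = 2.2952 bits.
b·(H₀ − H) = 40 × (2.5850 − 2.2952) = 11.59 ms.

12 ms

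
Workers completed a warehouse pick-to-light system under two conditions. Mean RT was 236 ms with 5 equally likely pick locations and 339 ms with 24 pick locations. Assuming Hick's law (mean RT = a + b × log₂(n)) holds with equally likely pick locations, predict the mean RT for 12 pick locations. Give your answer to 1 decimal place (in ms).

Solve the two-equation system in a and b:
  b = (339 − 236) / (log₂ 24 − log₂ 5) = 103 / (4.5850 − 2.3219) = 45.514 ms/bit
  a = 236 − 45.514 × 2.3219 = 130.320 ms
Then RT(12) = 130.320 + 45.514 × log₂ 12 = 130.320 + 45.514 × 3.5850 ≈ 293.486 ms.

293.5 ms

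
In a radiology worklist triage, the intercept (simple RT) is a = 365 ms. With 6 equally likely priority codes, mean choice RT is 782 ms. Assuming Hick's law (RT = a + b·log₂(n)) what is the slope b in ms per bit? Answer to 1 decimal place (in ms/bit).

161.3 ms/bit

6 alternatives carry log₂ 6 = 2.5850 bits; the choice cost is 782 − 365 = 417 ms, so b = 417/2.5850 = 161.318 ms/bit.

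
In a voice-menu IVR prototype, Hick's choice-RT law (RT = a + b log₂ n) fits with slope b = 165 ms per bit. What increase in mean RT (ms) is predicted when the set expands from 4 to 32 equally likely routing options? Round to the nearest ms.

The intercept a cancels: ΔRT = b·(log₂ n₂ − log₂ n₁) = b·log₂(n₂/n₁).
log₂(32) − log₂(4) = log₂(32/4) = log₂(8) = 3.
ΔRT = 165 × 3.0000 = 495.000 ms.

495 ms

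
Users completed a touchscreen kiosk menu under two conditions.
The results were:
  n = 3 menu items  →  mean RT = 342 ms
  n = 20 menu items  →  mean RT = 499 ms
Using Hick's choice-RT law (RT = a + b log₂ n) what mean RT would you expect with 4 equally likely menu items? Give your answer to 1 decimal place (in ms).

365.8 ms

RT is linear in log₂ n, so two points fix the line:
  b = (499 − 342) / (log₂ 20 − log₂ 3) = 157 / (4.3219 − 1.5850) = 57.363 ms/bit
  a = 342 − 57.363 × 1.5850 = 251.082 ms
Then RT(4) = 251.082 + 57.363 × log₂ 4 = 251.082 + 57.363 × 2 ≈ 365.808 ms.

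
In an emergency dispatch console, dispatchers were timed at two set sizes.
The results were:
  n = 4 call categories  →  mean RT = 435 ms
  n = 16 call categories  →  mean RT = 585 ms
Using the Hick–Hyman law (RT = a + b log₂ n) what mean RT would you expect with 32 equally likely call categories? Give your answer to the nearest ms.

With log₂ n on the abscissa the relation is linear; from the two conditions:
  b = (585 − 435) / (log₂ 16 − log₂ 4) = 150 / (4 − 2) = 75 ms/bit
  a = 435 − 75 × 2 = 285 ms
Then RT(32) = 285 + 75 × log₂ 32 = 285 + 75 × 5 ≈ 660.000 ms.

660 ms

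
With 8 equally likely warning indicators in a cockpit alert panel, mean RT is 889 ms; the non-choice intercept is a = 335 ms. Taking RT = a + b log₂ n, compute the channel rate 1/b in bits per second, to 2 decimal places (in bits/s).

5.42 bits/s

b = (889 − 335)/log₂ 8 = 554/3 = 184.667 ms per bit = 0.18467 s/bit; the reciprocal is 5.415 bits/s.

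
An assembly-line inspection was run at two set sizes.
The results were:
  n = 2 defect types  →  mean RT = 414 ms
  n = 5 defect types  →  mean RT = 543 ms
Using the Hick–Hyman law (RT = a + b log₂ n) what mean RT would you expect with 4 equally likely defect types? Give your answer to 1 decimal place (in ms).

Solve the two-equation system in a and b:
  b = (543 − 414) / (log₂ 5 − log₂ 2) = 129 / (2.3219 − 1) = 97.585 ms/bit
  a = 414 − 97.585 × 1 = 316.415 ms
Then RT(4) = 316.415 + 97.585 × log₂ 4 = 316.415 + 97.585 × 2 ≈ 511.585 ms.

511.6 ms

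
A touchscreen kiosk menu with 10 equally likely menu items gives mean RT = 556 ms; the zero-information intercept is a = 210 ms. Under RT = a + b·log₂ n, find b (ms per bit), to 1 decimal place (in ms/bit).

104.2 ms/bit

10 alternatives carry log₂ 10 = 3.3219 bits; the choice cost is 556 − 210 = 346 ms, so b = 346/3.3219 = 104.156 ms/bit.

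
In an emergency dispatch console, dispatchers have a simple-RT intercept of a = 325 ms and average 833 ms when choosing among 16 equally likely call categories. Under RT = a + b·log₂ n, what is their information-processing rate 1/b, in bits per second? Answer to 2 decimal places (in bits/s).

7.87 bits/s

Choice component = 833 − 325 = 508 ms over log₂(16) = 4 bits.
b = 508 / 4 = 127.000 ms/bit, so 1/b = 7.874 bits/s.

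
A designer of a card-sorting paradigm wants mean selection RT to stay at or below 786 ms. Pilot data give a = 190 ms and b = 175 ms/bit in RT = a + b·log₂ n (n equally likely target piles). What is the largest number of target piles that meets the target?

10

Information budget: (786 − 190)/175 = 3.4057 bits, so n ≤ 2^3.4057 = 10.598 → at most 10.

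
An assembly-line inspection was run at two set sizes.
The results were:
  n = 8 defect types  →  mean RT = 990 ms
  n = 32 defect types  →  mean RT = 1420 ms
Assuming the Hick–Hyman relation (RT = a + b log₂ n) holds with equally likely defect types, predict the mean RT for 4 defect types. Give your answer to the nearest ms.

775 ms

Solve the two-equation system in a and b:
  b = (1420 − 990) / (log₂ 32 − log₂ 8) = 430 / (5 − 3) = 215 ms/bit
  a = 990 − 215 × 3 = 345 ms
Then RT(4) = 345 + 215 × log₂ 4 = 345 + 215 × 2 ≈ 775.000 ms.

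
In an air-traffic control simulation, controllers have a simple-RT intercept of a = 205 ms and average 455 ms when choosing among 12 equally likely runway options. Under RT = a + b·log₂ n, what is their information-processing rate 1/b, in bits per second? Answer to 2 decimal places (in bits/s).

Choice component = 455 − 205 = 250 ms over log₂(12) = 3.5850 bits.
b = 250 / 3.5850 = 69.736 ms/bit, so 1/b = 14.340 bits/s.

14.34 bits/s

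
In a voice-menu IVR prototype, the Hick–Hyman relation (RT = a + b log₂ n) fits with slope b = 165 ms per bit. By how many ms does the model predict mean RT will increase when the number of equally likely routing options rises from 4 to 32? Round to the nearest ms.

495 ms

Only the slope matters, since a is common to both: ΔRT = b·log₂(n₂/n₁).
log₂(32) − log₂(4) = log₂(32/4) = log₂(8) = 3.
ΔRT = 165 × 3.0000 = 495.000 ms.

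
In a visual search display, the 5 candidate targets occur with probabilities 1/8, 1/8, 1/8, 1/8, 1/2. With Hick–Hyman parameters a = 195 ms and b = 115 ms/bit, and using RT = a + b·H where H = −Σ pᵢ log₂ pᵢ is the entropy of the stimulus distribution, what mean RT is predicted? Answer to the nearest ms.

425 ms

Each term −pᵢ log₂ pᵢ: 0.125·3 + 0.125·3 + 0.125·3 + 0.125·3 + 0.5·1; summed, H = 2.000 bits.
Mean RT = a + bH = 195 + 115·2.000 = 425.00 ms.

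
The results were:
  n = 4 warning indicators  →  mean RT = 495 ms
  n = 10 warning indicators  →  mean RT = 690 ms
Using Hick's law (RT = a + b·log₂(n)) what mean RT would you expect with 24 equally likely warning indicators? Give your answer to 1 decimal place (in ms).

876.3 ms

With log₂ n on the abscissa the relation is linear; from the two conditions:
  b = (690 − 495) / (log₂ 10 − log₂ 4) = 195 / (3.3219 − 2) = 147.512 ms/bit
  a = 495 − 147.512 × 2 = 199.976 ms
Then RT(24) = 199.976 + 147.512 × log₂ 24 = 199.976 + 147.512 × 4.5850 ≈ 876.312 ms.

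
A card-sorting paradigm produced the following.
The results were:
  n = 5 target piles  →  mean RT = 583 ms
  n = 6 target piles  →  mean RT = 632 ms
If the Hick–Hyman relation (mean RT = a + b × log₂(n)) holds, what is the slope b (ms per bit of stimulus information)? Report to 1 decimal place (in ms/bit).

186.3 ms/bit

b = (RT₂ − RT₁)/(log₂ n₂ − log₂ n₁) = (632 − 583)/(2.5850 − 2.3219) = 186.287 ms/bit.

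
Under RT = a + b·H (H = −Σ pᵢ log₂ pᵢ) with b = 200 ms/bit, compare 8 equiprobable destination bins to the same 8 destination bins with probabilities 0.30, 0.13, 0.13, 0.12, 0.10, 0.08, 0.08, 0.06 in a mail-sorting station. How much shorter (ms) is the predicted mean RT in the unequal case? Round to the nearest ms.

The RT saving is b·ΔH. Equiprobable H₀ = log₂(8) = 3.0000 bits; with the given probabilities H = 2.8122 bits.
b·(H₀ − H) = 200 × (3.0000 − 2.8122) = 37.56 ms.

38 ms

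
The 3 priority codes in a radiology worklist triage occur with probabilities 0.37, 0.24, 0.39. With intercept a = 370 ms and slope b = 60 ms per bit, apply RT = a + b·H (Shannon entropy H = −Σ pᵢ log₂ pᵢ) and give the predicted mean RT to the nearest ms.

Entropy contributions −pᵢ log₂ pᵢ: 0.5307, 0.4941, 0.5298; sum H = 1.5547 bits.
RT = a + bH = 370 + 60·1.5547 = 463.28 ms.

463 ms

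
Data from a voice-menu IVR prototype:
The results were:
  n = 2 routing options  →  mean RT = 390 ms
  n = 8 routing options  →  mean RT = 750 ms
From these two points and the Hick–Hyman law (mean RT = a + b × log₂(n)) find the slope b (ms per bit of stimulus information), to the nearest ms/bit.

180 ms/bit

The slope on a log₂ axis is (750 − 390) / (3 − 1) = 180 ms/bit.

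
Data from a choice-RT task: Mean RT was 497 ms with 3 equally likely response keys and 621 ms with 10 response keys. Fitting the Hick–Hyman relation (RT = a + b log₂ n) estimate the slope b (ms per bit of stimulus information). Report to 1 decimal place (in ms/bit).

71.4 ms/bit

The slope on a log₂ axis is (621 − 497) / (3.3219 − 1.5850) = 71.389 ms/bit.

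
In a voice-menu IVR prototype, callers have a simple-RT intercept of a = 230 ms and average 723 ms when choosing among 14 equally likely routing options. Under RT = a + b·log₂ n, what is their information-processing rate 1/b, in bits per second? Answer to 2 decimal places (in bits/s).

Choice component = 723 − 230 = 493 ms over log₂(14) = 3.8074 bits.
b = 493 / 3.8074 = 129.486 ms/bit, so 1/b = 7.723 bits/s.

7.72 bits/s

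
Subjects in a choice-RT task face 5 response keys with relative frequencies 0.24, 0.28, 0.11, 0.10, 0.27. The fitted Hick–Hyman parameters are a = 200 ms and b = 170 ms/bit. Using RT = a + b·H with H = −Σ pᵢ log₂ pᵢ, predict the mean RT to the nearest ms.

Entropy contributions −pᵢ log₂ pᵢ: 0.4941, 0.5142, 0.3503, 0.3322, 0.5100; sum H = 2.2009 bits.
RT = a + bH = 200 + 170·2.2009 = 574.15 ms.

574 ms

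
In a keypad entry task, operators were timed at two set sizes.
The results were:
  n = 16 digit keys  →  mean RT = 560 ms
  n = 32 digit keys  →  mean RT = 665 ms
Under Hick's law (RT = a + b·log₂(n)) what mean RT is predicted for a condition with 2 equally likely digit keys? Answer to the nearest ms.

With log₂ n on the abscissa the relation is linear; from the two conditions:
  b = (665 − 560) / (log₂ 32 − log₂ 16) = 105 / (5 − 4) = 105 ms/bit
  a = 560 − 105 × 4 = 140 ms
Then RT(2) = 140 + 105 × log₂ 2 = 140 + 105 × 1 ≈ 245.000 ms.

245 ms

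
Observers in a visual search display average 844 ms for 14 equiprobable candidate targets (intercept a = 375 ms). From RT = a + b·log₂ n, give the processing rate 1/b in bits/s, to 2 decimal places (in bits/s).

8.12 bits/s

b = (844 − 375)/log₂ 14 = 469/3.8074 = 123.183 ms per bit = 0.12318 s/bit; the reciprocal is 8.118 bits/s.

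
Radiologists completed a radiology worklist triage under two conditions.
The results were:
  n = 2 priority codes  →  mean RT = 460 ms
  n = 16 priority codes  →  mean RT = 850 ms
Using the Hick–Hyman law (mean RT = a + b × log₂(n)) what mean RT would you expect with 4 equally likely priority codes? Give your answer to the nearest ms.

590 ms

With log₂ n on the abscissa the relation is linear; from the two conditions:
  b = (850 − 460) / (log₂ 16 − log₂ 2) = 390 / (4 − 1) = 130 ms/bit
  a = 460 − 130 × 1 = 330 ms
Then RT(4) = 330 + 130 × log₂ 4 = 330 + 130 × 2 ≈ 590.000 ms.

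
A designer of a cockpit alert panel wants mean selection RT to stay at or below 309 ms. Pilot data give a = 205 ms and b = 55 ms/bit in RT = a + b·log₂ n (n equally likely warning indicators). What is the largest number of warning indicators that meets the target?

3

55·log₂ n ≤ 309 − 205 = 104, giving log₂ n ≤ 1.8909 and n ≤ 3.709. The largest whole number is 3.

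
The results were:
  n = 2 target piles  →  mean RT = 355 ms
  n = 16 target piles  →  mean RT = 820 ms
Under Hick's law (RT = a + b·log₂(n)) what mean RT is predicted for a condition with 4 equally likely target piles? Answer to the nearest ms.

Solve the two-equation system in a and b:
  b = (820 − 355) / (log₂ 16 − log₂ 2) = 465 / (4 − 1) = 155 ms/bit
  a = 355 − 155 × 1 = 200 ms
Then RT(4) = 200 + 155 × log₂ 4 = 200 + 155 × 2 ≈ 510.000 ms.

510 ms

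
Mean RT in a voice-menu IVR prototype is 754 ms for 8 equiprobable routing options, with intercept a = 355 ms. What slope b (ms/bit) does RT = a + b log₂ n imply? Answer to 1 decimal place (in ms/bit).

log₂(8) = 3 bits.
b = (RT − a)/log₂ n = (754 − 355) / 3 = 133.000 ms/bit.

133.0 ms/bit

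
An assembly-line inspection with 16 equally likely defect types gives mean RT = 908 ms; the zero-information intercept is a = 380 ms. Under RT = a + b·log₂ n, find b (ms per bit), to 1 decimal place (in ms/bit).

b = (908 − 380) / log₂(16) = 528 / 4 = 132.000 ms/bit.

132.0 ms/bit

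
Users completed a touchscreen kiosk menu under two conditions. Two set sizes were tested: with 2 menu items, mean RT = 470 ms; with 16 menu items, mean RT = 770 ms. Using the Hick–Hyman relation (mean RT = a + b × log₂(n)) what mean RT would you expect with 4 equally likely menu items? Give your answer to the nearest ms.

Fit slope and intercept:
  b = (770 − 470) / (log₂ 16 − log₂ 2) = 300 / (4 − 1) = 100 ms/bit
  a = 470 − 100 × 1 = 370 ms
Then RT(4) = 370 + 100 × log₂ 4 = 370 + 100 × 2 ≈ 570.000 ms.

570 ms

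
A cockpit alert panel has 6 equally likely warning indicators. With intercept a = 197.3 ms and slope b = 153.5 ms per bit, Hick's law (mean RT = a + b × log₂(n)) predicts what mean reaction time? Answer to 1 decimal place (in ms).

594.1 ms

log₂(6) = 2.5850 bits, so RT = 197.3 + 153.5 × 2.5850 ≈ 594.092 ms.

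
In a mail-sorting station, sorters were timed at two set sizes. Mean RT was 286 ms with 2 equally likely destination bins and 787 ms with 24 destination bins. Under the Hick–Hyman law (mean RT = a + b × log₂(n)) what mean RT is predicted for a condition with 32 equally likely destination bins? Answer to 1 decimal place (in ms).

RT is linear in log₂ n, so two points fix the line:
  b = (787 − 286) / (log₂ 24 − log₂ 2) = 501 / (4.5850 − 1) = 139.750 ms/bit
  a = 286 − 139.750 × 1 = 146.250 ms
Then RT(32) = 146.250 + 139.750 × log₂ 32 = 146.250 + 139.750 × 5 ≈ 845.002 ms.

845.0 ms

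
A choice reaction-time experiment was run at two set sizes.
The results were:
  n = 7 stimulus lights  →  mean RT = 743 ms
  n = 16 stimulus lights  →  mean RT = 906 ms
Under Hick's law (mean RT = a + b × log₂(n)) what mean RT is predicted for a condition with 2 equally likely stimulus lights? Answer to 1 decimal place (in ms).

Fit slope and intercept:
  b = (906 − 743) / (log₂ 16 − log₂ 7) = 163 / (4 − 2.8074) = 136.671 ms/bit
  a = 743 − 136.671 × 2.8074 = 359.316 ms
Then RT(2) = 359.316 + 136.671 × log₂ 2 = 359.316 + 136.671 × 1 ≈ 495.987 ms.

496.0 ms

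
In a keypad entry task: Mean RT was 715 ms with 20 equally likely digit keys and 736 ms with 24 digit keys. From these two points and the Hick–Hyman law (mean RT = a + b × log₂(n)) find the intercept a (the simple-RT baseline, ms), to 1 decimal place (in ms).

The slope on a log₂ axis is (736 − 715) / (4.5850 − 4.3219) = 79.837 ms/bit.
a = RT₁ − b·log₂ n₁ = 715 − 79.837 × 4.3219 = 369.948 ms.

369.9 ms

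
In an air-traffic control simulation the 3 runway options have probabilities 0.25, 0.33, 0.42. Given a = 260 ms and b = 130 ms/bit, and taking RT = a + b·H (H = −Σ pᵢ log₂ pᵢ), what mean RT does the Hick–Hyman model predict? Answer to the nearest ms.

462 ms

H = 0.25·log₂(1/0.25) + 0.33·log₂(1/0.33) + 0.42·log₂(1/0.42) = 1.5535 bits.
RT = 260 + 130 × 1.5535 = 461.95 ms.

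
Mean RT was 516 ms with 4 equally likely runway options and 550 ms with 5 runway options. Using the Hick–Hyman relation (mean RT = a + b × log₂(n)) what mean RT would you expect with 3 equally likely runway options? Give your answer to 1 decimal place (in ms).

472.2 ms

With log₂ n on the abscissa the relation is linear; from the two conditions:
  b = (550 − 516) / (log₂ 5 − log₂ 4) = 34 / (2.3219 − 2) = 105.614 ms/bit
  a = 516 − 105.614 × 2 = 304.773 ms
Then RT(3) = 304.773 + 105.614 × log₂ 3 = 304.773 + 105.614 × 1.5850 ≈ 472.166 ms.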